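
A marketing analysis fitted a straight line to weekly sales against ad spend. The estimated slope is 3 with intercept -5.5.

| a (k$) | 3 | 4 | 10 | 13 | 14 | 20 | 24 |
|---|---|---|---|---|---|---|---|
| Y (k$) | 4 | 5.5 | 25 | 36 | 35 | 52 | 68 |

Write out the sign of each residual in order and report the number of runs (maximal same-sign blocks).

a=3: Ŷ = -5.5 + 3·3 = 3.5; e = 4 − 3.5 = 0.5
a=4: Ŷ = -5.5 + 3·4 = 6.5; e = 5.5 − 6.5 = -1
a=10: Ŷ = -5.5 + 3·10 = 24.5; e = 25 − 24.5 = 0.5
a=13: Ŷ = -5.5 + 3·13 = 33.5; e = 36 − 33.5 = 2.5
a=14: Ŷ = -5.5 + 3·14 = 36.5; e = 35 − 36.5 = -1.5
a=20: Ŷ = -5.5 + 3·20 = 54.5; e = 52 − 54.5 = -2.5
a=24: Ŷ = -5.5 + 3·24 = 66.5; e = 68 − 66.5 = 1.5
Signs: + − + + − − +
Runs: +×1, −×1, +×2, −×2, +×1 → 5

5 runs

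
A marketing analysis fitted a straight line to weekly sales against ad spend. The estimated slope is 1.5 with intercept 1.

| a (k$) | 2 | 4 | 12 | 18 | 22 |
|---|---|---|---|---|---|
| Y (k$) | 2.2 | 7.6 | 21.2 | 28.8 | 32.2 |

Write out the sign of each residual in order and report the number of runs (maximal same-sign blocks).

3 runs

a=2: Ŷ = 1 + 1.5·2 = 4; e = 2.2 − 4 = -1.8
a=4: Ŷ = 1 + 1.5·4 = 7; e = 7.6 − 7 = 0.6
a=12: Ŷ = 1 + 1.5·12 = 19; e = 21.2 − 19 = 2.2
a=18: Ŷ = 1 + 1.5·18 = 28; e = 28.8 − 28 = 0.8
a=22: Ŷ = 1 + 1.5·22 = 34; e = 32.2 − 34 = -1.8
Signs: − + + + −
Runs: −×1, +×3, −×1 → 3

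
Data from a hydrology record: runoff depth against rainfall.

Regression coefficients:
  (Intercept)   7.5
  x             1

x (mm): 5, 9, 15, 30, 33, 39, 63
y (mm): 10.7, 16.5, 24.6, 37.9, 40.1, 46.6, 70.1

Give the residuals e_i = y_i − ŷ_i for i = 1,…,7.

x=5: ŷ = 7.5 + 5 = 12.5; e = 10.7 − 12.5 = -1.8
x=9: ŷ = 7.5 + 9 = 16.5; e = 16.5 − 16.5 = 0
x=15: ŷ = 7.5 + 15 = 22.5; e = 24.6 − 22.5 = 2.1
x=30: ŷ = 7.5 + 30 = 37.5; e = 37.9 − 37.5 = 0.4
x=33: ŷ = 7.5 + 33 = 40.5; e = 40.1 − 40.5 = -0.4
x=39: ŷ = 7.5 + 39 = 46.5; e = 46.6 − 46.5 = 0.1
x=63: ŷ = 7.5 + 63 = 70.5; e = 70.1 − 70.5 = -0.4

-1.8, 0, 2.1, 0.4, -0.4, 0.1, -0.4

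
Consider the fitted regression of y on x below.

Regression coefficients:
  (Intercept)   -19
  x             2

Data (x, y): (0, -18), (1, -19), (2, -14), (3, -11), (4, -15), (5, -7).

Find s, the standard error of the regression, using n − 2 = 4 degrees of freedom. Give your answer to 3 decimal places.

x=0: ŷ = -19 + 2·0 = -19; r = -18 − (-19) = 1
x=1: ŷ = -19 + 2·1 = -17; r = -19 − (-17) = -2
x=2: ŷ = -19 + 2·2 = -15; r = -14 − (-15) = 1
x=3: ŷ = -19 + 2·3 = -13; r = -11 − (-13) = 2
x=4: ŷ = -19 + 2·4 = -11; r = -15 − (-11) = -4
x=5: ŷ = -19 + 2·5 = -9; r = -7 − (-9) = 2
SSE = 1 + 4 + 1 + 4 + 16 + 4 = 30
s = √(30/4) = √7.5 ≈ 2.739

s = 2.739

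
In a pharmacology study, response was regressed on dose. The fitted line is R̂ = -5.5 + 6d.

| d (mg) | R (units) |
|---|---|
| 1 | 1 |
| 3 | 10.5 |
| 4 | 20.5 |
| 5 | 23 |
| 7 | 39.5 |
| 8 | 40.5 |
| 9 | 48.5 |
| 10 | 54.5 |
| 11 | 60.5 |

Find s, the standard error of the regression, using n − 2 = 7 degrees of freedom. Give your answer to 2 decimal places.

s = 1.83

d=1: R̂ = -5.5 + 6·1 = 0.5; e = 1 − 0.5 = 0.5
d=3: R̂ = -5.5 + 6·3 = 12.5; e = 10.5 − 12.5 = -2
d=4: R̂ = -5.5 + 6·4 = 18.5; e = 20.5 − 18.5 = 2
d=5: R̂ = -5.5 + 6·5 = 24.5; e = 23 − 24.5 = -1.5
d=7: R̂ = -5.5 + 6·7 = 36.5; e = 39.5 − 36.5 = 3
d=8: R̂ = -5.5 + 6·8 = 42.5; e = 40.5 − 42.5 = -2
d=9: R̂ = -5.5 + 6·9 = 48.5; e = 48.5 − 48.5 = 0
d=10: R̂ = -5.5 + 6·10 = 54.5; e = 54.5 − 54.5 = 0
d=11: R̂ = -5.5 + 6·11 = 60.5; e = 60.5 − 60.5 = 0
SSE = 0.25 + 4 + 4 + 2.25 + 9 + 4 + 0 + 0 + 0 = 23.5
s = √(23.5/7) = √3.35714 ≈ 1.83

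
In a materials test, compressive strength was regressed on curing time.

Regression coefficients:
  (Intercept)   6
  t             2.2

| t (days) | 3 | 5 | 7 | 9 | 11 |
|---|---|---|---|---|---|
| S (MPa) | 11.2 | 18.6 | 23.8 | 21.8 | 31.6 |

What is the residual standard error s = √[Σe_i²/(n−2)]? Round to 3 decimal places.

t=3: ŷ = 6 + 2.2·3 = 12.6; e = 11.2 − 12.6 = -1.4
t=5: ŷ = 6 + 2.2·5 = 17; e = 18.6 − 17 = 1.6
t=7: ŷ = 6 + 2.2·7 = 21.4; e = 23.8 − 21.4 = 2.4
t=9: ŷ = 6 + 2.2·9 = 25.8; e = 21.8 − 25.8 = -4
t=11: ŷ = 6 + 2.2·11 = 30.2; e = 31.6 − 30.2 = 1.4
SSE = 1.96 + 2.56 + 5.76 + 16 + 1.96 = 28.24
s = √(28.24/3) = √9.41333 ≈ 3.068

s = 3.068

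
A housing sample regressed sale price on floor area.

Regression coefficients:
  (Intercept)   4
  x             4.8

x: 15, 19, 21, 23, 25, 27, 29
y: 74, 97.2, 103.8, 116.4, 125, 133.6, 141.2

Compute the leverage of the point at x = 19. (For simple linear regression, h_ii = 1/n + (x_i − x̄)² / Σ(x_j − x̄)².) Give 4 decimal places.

h = 0.2418

x̄ = (15 + 19 + 21 + 23 + 25 + 27 + 29)/7 = 22.7143
Σ(x − x̄)² = 59.5102 + 13.7959 + 2.93878 + 0.0816327 + 5.22449 + 18.3673 + 39.5102 = 139.429
h = 1/7 + (-3.71429)²/139.429 = 0.142857 + 0.0989461 = 0.2418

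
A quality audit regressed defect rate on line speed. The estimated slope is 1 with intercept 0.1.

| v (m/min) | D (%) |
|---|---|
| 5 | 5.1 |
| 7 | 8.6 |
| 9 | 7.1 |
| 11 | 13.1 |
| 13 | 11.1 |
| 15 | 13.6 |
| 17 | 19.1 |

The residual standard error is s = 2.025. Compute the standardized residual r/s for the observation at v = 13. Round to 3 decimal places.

ŷ = 0.1 + 13 = 13.1
r = 11.1 − 13.1 = -2
r/s = -2 / 2.025 = -0.988

-0.988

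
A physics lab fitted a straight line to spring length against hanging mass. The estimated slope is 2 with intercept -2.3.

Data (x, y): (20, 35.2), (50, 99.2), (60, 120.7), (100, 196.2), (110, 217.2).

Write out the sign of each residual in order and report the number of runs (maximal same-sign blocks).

x=20: ŷ = -2.3 + 2·20 = 37.7; r = 35.2 − 37.7 = -2.5
x=50: ŷ = -2.3 + 2·50 = 97.7; r = 99.2 − 97.7 = 1.5
x=60: ŷ = -2.3 + 2·60 = 117.7; r = 120.7 − 117.7 = 3
x=100: ŷ = -2.3 + 2·100 = 197.7; r = 196.2 − 197.7 = -1.5
x=110: ŷ = -2.3 + 2·110 = 217.7; r = 217.2 − 217.7 = -0.5
Signs: − + + − −
Runs: −×1, +×2, −×2 → 3

3 runs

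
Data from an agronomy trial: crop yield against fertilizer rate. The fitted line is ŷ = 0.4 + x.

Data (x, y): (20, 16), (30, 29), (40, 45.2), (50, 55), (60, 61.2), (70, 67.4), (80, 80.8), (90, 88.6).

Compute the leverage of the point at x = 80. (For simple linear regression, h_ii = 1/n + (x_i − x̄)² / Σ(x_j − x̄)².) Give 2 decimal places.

h = 0.27

x̄ = (20 + 30 + 40 + 50 + 60 + 70 + 80 + 90)/8 = 55
Σ(x − x̄)² = 1225 + 625 + 225 + 25 + 25 + 225 + 625 + 1225 = 4200
h = 1/8 + (25)²/4200 = 0.125 + 0.14881 = 0.27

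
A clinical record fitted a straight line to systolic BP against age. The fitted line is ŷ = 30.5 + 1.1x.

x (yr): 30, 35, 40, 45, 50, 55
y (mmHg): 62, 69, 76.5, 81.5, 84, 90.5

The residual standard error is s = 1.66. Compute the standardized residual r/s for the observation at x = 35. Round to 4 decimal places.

0.0000

ŷ = 30.5 + 1.1·35 = 69
r = 69 − 69 = 0
r/s = 0 / 1.66 = 0.0000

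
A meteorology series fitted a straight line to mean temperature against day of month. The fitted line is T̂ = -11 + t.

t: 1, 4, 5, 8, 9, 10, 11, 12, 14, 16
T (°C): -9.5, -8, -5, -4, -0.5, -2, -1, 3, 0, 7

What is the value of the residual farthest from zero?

r = -3

t=1: T̂ = -11 + 1 = -10; r = -9.5 − (-10) = 0.5
t=4: T̂ = -11 + 4 = -7; r = -8 − (-7) = -1
t=5: T̂ = -11 + 5 = -6; r = -5 − (-6) = 1
t=8: T̂ = -11 + 8 = -3; r = -4 − (-3) = -1
t=9: T̂ = -11 + 9 = -2; r = -0.5 − (-2) = 1.5
t=10: T̂ = -11 + 10 = -1; r = -2 − (-1) = -1
t=11: T̂ = -11 + 11 = 0; r = -1 − 0 = -1
t=12: T̂ = -11 + 12 = 1; r = 3 − 1 = 2
t=14: T̂ = -11 + 14 = 3; r = 0 − 3 = -3
t=16: T̂ = -11 + 16 = 5; r = 7 − 5 = 2
Largest |r| is 3 at t = 14, residual -3.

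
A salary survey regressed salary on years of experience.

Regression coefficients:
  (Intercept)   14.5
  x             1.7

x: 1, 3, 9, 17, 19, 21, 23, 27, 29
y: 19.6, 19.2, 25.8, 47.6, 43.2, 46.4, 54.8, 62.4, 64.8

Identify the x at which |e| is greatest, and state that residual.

x=1: ŷ = 14.5 + 1.7·1 = 16.2; e = 19.6 − 16.2 = 3.4
x=3: ŷ = 14.5 + 1.7·3 = 19.6; e = 19.2 − 19.6 = -0.4
x=9: ŷ = 14.5 + 1.7·9 = 29.8; e = 25.8 − 29.8 = -4
x=17: ŷ = 14.5 + 1.7·17 = 43.4; e = 47.6 − 43.4 = 4.2
x=19: ŷ = 14.5 + 1.7·19 = 46.8; e = 43.2 − 46.8 = -3.6
x=21: ŷ = 14.5 + 1.7·21 = 50.2; e = 46.4 − 50.2 = -3.8
x=23: ŷ = 14.5 + 1.7·23 = 53.6; e = 54.8 − 53.6 = 1.2
x=27: ŷ = 14.5 + 1.7·27 = 60.4; e = 62.4 − 60.4 = 2
x=29: ŷ = 14.5 + 1.7·29 = 63.8; e = 64.8 − 63.8 = 1
Largest |e| is 4.2 at x = 17, residual 4.2.

x = 17, e = 4.2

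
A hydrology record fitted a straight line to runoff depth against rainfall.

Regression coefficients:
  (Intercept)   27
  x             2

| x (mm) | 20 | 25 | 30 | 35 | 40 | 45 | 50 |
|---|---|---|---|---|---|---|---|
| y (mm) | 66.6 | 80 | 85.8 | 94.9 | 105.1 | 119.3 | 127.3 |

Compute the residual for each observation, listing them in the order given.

x=20: ŷ = 27 + 2·20 = 67; e = 66.6 − 67 = -0.4
x=25: ŷ = 27 + 2·25 = 77; e = 80 − 77 = 3
x=30: ŷ = 27 + 2·30 = 87; e = 85.8 − 87 = -1.2
x=35: ŷ = 27 + 2·35 = 97; e = 94.9 − 97 = -2.1
x=40: ŷ = 27 + 2·40 = 107; e = 105.1 − 107 = -1.9
x=45: ŷ = 27 + 2·45 = 117; e = 119.3 − 117 = 2.3
x=50: ŷ = 27 + 2·50 = 127; e = 127.3 − 127 = 0.3

-0.4, 3, -1.2, -2.1, -1.9, 2.3, 0.3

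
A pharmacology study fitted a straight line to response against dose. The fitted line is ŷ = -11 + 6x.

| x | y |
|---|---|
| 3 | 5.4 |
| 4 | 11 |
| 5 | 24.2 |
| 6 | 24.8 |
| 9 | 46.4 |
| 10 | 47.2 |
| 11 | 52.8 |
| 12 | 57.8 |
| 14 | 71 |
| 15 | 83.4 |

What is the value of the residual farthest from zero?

x=3: ŷ = -11 + 6·3 = 7; e = 5.4 − 7 = -1.6
x=4: ŷ = -11 + 6·4 = 13; e = 11 − 13 = -2
x=5: ŷ = -11 + 6·5 = 19; e = 24.2 − 19 = 5.2
x=6: ŷ = -11 + 6·6 = 25; e = 24.8 − 25 = -0.2
x=9: ŷ = -11 + 6·9 = 43; e = 46.4 − 43 = 3.4
x=10: ŷ = -11 + 6·10 = 49; e = 47.2 − 49 = -1.8
x=11: ŷ = -11 + 6·11 = 55; e = 52.8 − 55 = -2.2
x=12: ŷ = -11 + 6·12 = 61; e = 57.8 − 61 = -3.2
x=14: ŷ = -11 + 6·14 = 73; e = 71 − 73 = -2
x=15: ŷ = -11 + 6·15 = 79; e = 83.4 − 79 = 4.4
Largest |e| is 5.2 at x = 5, residual 5.2.

e = 5.2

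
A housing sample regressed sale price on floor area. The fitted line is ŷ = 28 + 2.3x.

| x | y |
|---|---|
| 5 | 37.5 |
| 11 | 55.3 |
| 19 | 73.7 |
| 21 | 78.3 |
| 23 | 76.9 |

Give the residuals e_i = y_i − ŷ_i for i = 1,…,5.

x=5: ŷ = 28 + 2.3·5 = 39.5; e = 37.5 − 39.5 = -2
x=11: ŷ = 28 + 2.3·11 = 53.3; e = 55.3 − 53.3 = 2
x=19: ŷ = 28 + 2.3·19 = 71.7; e = 73.7 − 71.7 = 2
x=21: ŷ = 28 + 2.3·21 = 76.3; e = 78.3 − 76.3 = 2
x=23: ŷ = 28 + 2.3·23 = 80.9; e = 76.9 − 80.9 = -4

-2, 2, 2, 2, -4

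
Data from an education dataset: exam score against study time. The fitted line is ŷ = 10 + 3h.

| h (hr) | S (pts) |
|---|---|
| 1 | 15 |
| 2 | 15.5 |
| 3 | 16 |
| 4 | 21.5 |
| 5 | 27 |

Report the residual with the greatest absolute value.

e = -3

h=1: ŷ = 10 + 3·1 = 13; e = 15 − 13 = 2
h=2: ŷ = 10 + 3·2 = 16; e = 15.5 − 16 = -0.5
h=3: ŷ = 10 + 3·3 = 19; e = 16 − 19 = -3
h=4: ŷ = 10 + 3·4 = 22; e = 21.5 − 22 = -0.5
h=5: ŷ = 10 + 3·5 = 25; e = 27 − 25 = 2
Largest |e| is 3 at h = 3, residual -3.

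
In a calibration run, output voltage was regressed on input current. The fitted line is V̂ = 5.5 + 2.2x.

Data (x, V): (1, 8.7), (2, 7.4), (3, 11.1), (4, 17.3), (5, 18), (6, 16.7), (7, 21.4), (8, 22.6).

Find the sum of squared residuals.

SSE = 24

x=1: V̂ = 5.5 + 2.2·1 = 7.7; r = 8.7 − 7.7 = 1
x=2: V̂ = 5.5 + 2.2·2 = 9.9; r = 7.4 − 9.9 = -2.5
x=3: V̂ = 5.5 + 2.2·3 = 12.1; r = 11.1 − 12.1 = -1
x=4: V̂ = 5.5 + 2.2·4 = 14.3; r = 17.3 − 14.3 = 3
x=5: V̂ = 5.5 + 2.2·5 = 16.5; r = 18 − 16.5 = 1.5
x=6: V̂ = 5.5 + 2.2·6 = 18.7; r = 16.7 − 18.7 = -2
x=7: V̂ = 5.5 + 2.2·7 = 20.9; r = 21.4 − 20.9 = 0.5
x=8: V̂ = 5.5 + 2.2·8 = 23.1; r = 22.6 − 23.1 = -0.5
SSE = 1 + 6.25 + 1 + 9 + 2.25 + 4 + 0.25 + 0.25 = 24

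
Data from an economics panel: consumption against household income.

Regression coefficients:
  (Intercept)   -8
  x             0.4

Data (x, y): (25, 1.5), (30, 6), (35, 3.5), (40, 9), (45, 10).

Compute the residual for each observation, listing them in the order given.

-0.5, 2, -2.5, 1, 0

x=25: ŷ = -8 + 0.4·25 = 2; r = 1.5 − 2 = -0.5
x=30: ŷ = -8 + 0.4·30 = 4; r = 6 − 4 = 2
x=35: ŷ = -8 + 0.4·35 = 6; r = 3.5 − 6 = -2.5
x=40: ŷ = -8 + 0.4·40 = 8; r = 9 − 8 = 1
x=45: ŷ = -8 + 0.4·45 = 10; r = 10 − 10 = 0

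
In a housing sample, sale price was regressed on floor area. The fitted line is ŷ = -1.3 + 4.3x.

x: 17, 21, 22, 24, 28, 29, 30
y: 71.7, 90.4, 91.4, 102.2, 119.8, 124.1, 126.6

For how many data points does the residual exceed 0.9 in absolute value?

x=17: ŷ = -1.3 + 4.3·17 = 71.8; r = 71.7 − 71.8 = -0.1
x=21: ŷ = -1.3 + 4.3·21 = 89; r = 90.4 − 89 = 1.4
x=22: ŷ = -1.3 + 4.3·22 = 93.3; r = 91.4 − 93.3 = -1.9
x=24: ŷ = -1.3 + 4.3·24 = 101.9; r = 102.2 − 101.9 = 0.3
x=28: ŷ = -1.3 + 4.3·28 = 119.1; r = 119.8 − 119.1 = 0.7
x=29: ŷ = -1.3 + 4.3·29 = 123.4; r = 124.1 − 123.4 = 0.7
x=30: ŷ = -1.3 + 4.3·30 = 127.7; r = 126.6 − 127.7 = -1.1
|r| > 0.9: x=21 (|r|=1.4), x=22 (|r|=1.9), x=30 (|r|=1.1) → 3

3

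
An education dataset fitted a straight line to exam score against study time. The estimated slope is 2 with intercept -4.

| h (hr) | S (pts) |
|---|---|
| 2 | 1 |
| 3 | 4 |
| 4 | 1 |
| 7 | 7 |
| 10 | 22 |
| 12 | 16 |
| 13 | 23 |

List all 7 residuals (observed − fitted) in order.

h=2: ŷ = -4 + 2·2 = 0; e = 1 − 0 = 1
h=3: ŷ = -4 + 2·3 = 2; e = 4 − 2 = 2
h=4: ŷ = -4 + 2·4 = 4; e = 1 − 4 = -3
h=7: ŷ = -4 + 2·7 = 10; e = 7 − 10 = -3
h=10: ŷ = -4 + 2·10 = 16; e = 22 − 16 = 6
h=12: ŷ = -4 + 2·12 = 20; e = 16 − 20 = -4
h=13: ŷ = -4 + 2·13 = 22; e = 23 − 22 = 1

1, 2, -3, -3, 6, -4, 1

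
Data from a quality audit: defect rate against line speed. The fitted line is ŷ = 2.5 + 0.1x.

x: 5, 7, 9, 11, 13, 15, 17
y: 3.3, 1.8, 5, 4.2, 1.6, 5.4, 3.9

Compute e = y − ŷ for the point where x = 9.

e = 1.6

ŷ = 2.5 + 0.1·9 = 3.4
e = 5 − 3.4 = 1.6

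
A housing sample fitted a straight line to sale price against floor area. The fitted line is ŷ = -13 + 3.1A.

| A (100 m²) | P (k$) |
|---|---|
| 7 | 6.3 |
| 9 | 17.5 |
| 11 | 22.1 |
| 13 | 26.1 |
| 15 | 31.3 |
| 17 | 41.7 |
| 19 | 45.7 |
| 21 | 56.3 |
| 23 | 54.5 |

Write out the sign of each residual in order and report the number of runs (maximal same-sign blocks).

7 runs

A=7: ŷ = -13 + 3.1·7 = 8.7; e = 6.3 − 8.7 = -2.4
A=9: ŷ = -13 + 3.1·9 = 14.9; e = 17.5 − 14.9 = 2.6
A=11: ŷ = -13 + 3.1·11 = 21.1; e = 22.1 − 21.1 = 1
A=13: ŷ = -13 + 3.1·13 = 27.3; e = 26.1 − 27.3 = -1.2
A=15: ŷ = -13 + 3.1·15 = 33.5; e = 31.3 − 33.5 = -2.2
A=17: ŷ = -13 + 3.1·17 = 39.7; e = 41.7 − 39.7 = 2
A=19: ŷ = -13 + 3.1·19 = 45.9; e = 45.7 − 45.9 = -0.2
A=21: ŷ = -13 + 3.1·21 = 52.1; e = 56.3 − 52.1 = 4.2
A=23: ŷ = -13 + 3.1·23 = 58.3; e = 54.5 − 58.3 = -3.8
Signs: − + + − − + − + −
Runs: −×1, +×2, −×2, +×1, −×1, +×1, −×1 → 7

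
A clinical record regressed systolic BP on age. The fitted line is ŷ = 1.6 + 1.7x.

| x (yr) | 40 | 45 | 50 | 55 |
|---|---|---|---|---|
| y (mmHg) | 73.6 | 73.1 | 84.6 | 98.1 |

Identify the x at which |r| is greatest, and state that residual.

x = 45, r = -5

x=40: ŷ = 1.6 + 1.7·40 = 69.6; r = 73.6 − 69.6 = 4
x=45: ŷ = 1.6 + 1.7·45 = 78.1; r = 73.1 − 78.1 = -5
x=50: ŷ = 1.6 + 1.7·50 = 86.6; r = 84.6 − 86.6 = -2
x=55: ŷ = 1.6 + 1.7·55 = 95.1; r = 98.1 − 95.1 = 3
Largest |r| is 5 at x = 45, residual -5.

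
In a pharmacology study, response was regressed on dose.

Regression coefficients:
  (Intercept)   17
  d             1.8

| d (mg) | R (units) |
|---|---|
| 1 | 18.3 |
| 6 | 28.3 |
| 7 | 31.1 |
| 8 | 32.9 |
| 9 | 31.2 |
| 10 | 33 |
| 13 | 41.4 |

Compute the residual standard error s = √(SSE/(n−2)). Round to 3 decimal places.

d=1: ŷ = 17 + 1.8·1 = 18.8; e = 18.3 − 18.8 = -0.5
d=6: ŷ = 17 + 1.8·6 = 27.8; e = 28.3 − 27.8 = 0.5
d=7: ŷ = 17 + 1.8·7 = 29.6; e = 31.1 − 29.6 = 1.5
d=8: ŷ = 17 + 1.8·8 = 31.4; e = 32.9 − 31.4 = 1.5
d=9: ŷ = 17 + 1.8·9 = 33.2; e = 31.2 − 33.2 = -2
d=10: ŷ = 17 + 1.8·10 = 35; e = 33 − 35 = -2
d=13: ŷ = 17 + 1.8·13 = 40.4; e = 41.4 − 40.4 = 1
SSE = 0.25 + 0.25 + 2.25 + 2.25 + 4 + 4 + 1 = 14
s = √(14/5) = √2.8 ≈ 1.673

s = 1.673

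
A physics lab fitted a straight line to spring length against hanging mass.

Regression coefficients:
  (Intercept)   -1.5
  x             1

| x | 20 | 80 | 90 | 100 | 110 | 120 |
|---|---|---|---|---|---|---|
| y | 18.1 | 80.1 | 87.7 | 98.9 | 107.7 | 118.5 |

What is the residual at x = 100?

e = 0.4

ŷ = -1.5 + 100 = 98.5
e = 98.9 − 98.5 = 0.4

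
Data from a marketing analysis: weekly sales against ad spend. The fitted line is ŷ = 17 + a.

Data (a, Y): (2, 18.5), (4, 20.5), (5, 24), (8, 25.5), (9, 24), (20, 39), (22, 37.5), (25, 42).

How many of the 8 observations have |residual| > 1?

a=2: ŷ = 17 + 2 = 19; e = 18.5 − 19 = -0.5
a=4: ŷ = 17 + 4 = 21; e = 20.5 − 21 = -0.5
a=5: ŷ = 17 + 5 = 22; e = 24 − 22 = 2
a=8: ŷ = 17 + 8 = 25; e = 25.5 − 25 = 0.5
a=9: ŷ = 17 + 9 = 26; e = 24 − 26 = -2
a=20: ŷ = 17 + 20 = 37; e = 39 − 37 = 2
a=22: ŷ = 17 + 22 = 39; e = 37.5 − 39 = -1.5
a=25: ŷ = 17 + 25 = 42; e = 42 − 42 = 0
|e| > 1: a=5 (|e|=2), a=9 (|e|=2), a=20 (|e|=2), a=22 (|e|=1.5) → 4

4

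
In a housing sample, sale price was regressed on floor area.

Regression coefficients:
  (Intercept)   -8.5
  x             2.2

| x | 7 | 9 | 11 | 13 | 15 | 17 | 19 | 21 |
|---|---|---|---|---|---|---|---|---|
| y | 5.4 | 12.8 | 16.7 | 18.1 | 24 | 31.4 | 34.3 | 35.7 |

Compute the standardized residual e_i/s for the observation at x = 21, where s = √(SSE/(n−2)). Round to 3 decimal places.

-1.069

x=7: ŷ = -8.5 + 2.2·7 = 6.9; e = 5.4 − 6.9 = -1.5
x=9: ŷ = -8.5 + 2.2·9 = 11.3; e = 12.8 − 11.3 = 1.5
x=11: ŷ = -8.5 + 2.2·11 = 15.7; e = 16.7 − 15.7 = 1
x=13: ŷ = -8.5 + 2.2·13 = 20.1; e = 18.1 − 20.1 = -2
x=15: ŷ = -8.5 + 2.2·15 = 24.5; e = 24 − 24.5 = -0.5
x=17: ŷ = -8.5 + 2.2·17 = 28.9; e = 31.4 − 28.9 = 2.5
x=19: ŷ = -8.5 + 2.2·19 = 33.3; e = 34.3 − 33.3 = 1
x=21: ŷ = -8.5 + 2.2·21 = 37.7; e = 35.7 − 37.7 = -2
SSE = 2.25 + 2.25 + 1 + 4 + 0.25 + 6.25 + 1 + 4 = 21
s = √(21/6) = 1.87083
e/s = -2 / 1.87083 = -1.069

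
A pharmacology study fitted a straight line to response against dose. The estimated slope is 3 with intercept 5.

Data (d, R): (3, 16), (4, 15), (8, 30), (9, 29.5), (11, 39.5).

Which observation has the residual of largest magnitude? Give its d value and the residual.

d = 9, e = -2.5

d=3: ŷ = 5 + 3·3 = 14; e = 16 − 14 = 2
d=4: ŷ = 5 + 3·4 = 17; e = 15 − 17 = -2
d=8: ŷ = 5 + 3·8 = 29; e = 30 − 29 = 1
d=9: ŷ = 5 + 3·9 = 32; e = 29.5 − 32 = -2.5
d=11: ŷ = 5 + 3·11 = 38; e = 39.5 − 38 = 1.5
Largest |e| is 2.5 at d = 9, residual -2.5.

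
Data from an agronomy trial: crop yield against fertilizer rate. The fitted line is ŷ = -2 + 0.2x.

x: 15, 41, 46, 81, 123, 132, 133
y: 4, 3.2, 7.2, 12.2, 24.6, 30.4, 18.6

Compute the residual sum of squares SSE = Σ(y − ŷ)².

x=15: ŷ = -2 + 0.2·15 = 1; r = 4 − 1 = 3
x=41: ŷ = -2 + 0.2·41 = 6.2; r = 3.2 − 6.2 = -3
x=46: ŷ = -2 + 0.2·46 = 7.2; r = 7.2 − 7.2 = 0
x=81: ŷ = -2 + 0.2·81 = 14.2; r = 12.2 − 14.2 = -2
x=123: ŷ = -2 + 0.2·123 = 22.6; r = 24.6 − 22.6 = 2
x=132: ŷ = -2 + 0.2·132 = 24.4; r = 30.4 − 24.4 = 6
x=133: ŷ = -2 + 0.2·133 = 24.6; r = 18.6 − 24.6 = -6
SSE = 9 + 9 + 0 + 4 + 4 + 36 + 36 = 98

SSE = 98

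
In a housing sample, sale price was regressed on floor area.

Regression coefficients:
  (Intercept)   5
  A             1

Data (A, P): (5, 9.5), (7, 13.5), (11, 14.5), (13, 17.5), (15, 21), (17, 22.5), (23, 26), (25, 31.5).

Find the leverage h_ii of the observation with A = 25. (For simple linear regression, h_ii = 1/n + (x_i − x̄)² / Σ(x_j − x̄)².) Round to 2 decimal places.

h = 0.44

Ā = (5 + 7 + 11 + 13 + 15 + 17 + 23 + 25)/8 = 14.5
Σ(A − Ā)² = 90.25 + 56.25 + 12.25 + 2.25 + 0.25 + 6.25 + 72.25 + 110.25 = 350
h = 1/8 + (10.5)²/350 = 0.125 + 0.315 = 0.44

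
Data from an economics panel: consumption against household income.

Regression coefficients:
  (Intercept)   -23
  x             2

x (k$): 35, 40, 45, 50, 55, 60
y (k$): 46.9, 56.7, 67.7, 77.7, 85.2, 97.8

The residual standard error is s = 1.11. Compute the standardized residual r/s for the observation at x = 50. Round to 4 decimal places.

ŷ = -23 + 2·50 = 77
r = 77.7 − 77 = 0.7
r/s = 0.7 / 1.11 = 0.6306

0.6306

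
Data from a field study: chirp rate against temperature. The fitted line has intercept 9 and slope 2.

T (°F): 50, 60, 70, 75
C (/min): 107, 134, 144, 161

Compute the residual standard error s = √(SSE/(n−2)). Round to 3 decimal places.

T=50: Ĉ = 9 + 2·50 = 109; e = 107 − 109 = -2
T=60: Ĉ = 9 + 2·60 = 129; e = 134 − 129 = 5
T=70: Ĉ = 9 + 2·70 = 149; e = 144 − 149 = -5
T=75: Ĉ = 9 + 2·75 = 159; e = 161 − 159 = 2
SSE = 4 + 25 + 25 + 4 = 58
s = √(58/2) = √29 ≈ 5.385

s = 5.385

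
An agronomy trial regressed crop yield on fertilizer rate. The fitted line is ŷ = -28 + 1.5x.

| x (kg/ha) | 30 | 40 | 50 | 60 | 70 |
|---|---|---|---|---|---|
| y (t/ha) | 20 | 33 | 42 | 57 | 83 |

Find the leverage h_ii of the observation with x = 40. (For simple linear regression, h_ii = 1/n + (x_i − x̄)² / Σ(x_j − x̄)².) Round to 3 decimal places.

h = 0.300

x̄ = (30 + 40 + 50 + 60 + 70)/5 = 50
Σ(x − x̄)² = 400 + 100 + 0 + 100 + 400 = 1000
h = 1/5 + (-10)²/1000 = 0.2 + 0.1 = 0.300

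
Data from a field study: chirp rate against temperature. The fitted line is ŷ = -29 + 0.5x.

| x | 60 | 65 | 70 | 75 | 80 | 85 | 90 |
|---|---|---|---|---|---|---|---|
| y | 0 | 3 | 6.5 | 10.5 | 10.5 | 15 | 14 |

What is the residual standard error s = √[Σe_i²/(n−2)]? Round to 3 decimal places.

s = 1.549

x=60: ŷ = -29 + 0.5·60 = 1; e = 0 − 1 = -1
x=65: ŷ = -29 + 0.5·65 = 3.5; e = 3 − 3.5 = -0.5
x=70: ŷ = -29 + 0.5·70 = 6; e = 6.5 − 6 = 0.5
x=75: ŷ = -29 + 0.5·75 = 8.5; e = 10.5 − 8.5 = 2
x=80: ŷ = -29 + 0.5·80 = 11; e = 10.5 − 11 = -0.5
x=85: ŷ = -29 + 0.5·85 = 13.5; e = 15 − 13.5 = 1.5
x=90: ŷ = -29 + 0.5·90 = 16; e = 14 − 16 = -2
SSE = 1 + 0.25 + 0.25 + 4 + 0.25 + 2.25 + 4 = 12
s = √(12/5) = √2.4 ≈ 1.549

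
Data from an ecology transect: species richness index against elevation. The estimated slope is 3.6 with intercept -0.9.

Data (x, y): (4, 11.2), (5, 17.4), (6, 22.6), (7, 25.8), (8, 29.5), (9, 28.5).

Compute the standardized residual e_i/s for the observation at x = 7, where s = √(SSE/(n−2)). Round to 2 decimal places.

x=4: ŷ = -0.9 + 3.6·4 = 13.5; e = 11.2 − 13.5 = -2.3
x=5: ŷ = -0.9 + 3.6·5 = 17.1; e = 17.4 − 17.1 = 0.3
x=6: ŷ = -0.9 + 3.6·6 = 20.7; e = 22.6 − 20.7 = 1.9
x=7: ŷ = -0.9 + 3.6·7 = 24.3; e = 25.8 − 24.3 = 1.5
x=8: ŷ = -0.9 + 3.6·8 = 27.9; e = 29.5 − 27.9 = 1.6
x=9: ŷ = -0.9 + 3.6·9 = 31.5; e = 28.5 − 31.5 = -3
SSE = 5.29 + 0.09 + 3.61 + 2.25 + 2.56 + 9 = 22.8
s = √(22.8/4) = 2.38747
e/s = 1.5 / 2.38747 = 0.63

0.63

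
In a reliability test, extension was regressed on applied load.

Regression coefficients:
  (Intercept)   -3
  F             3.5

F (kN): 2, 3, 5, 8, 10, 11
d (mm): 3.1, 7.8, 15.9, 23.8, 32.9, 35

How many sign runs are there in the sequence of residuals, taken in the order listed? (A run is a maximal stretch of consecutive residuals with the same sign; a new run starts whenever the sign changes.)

5 runs

F=2: d̂ = -3 + 3.5·2 = 4; e = 3.1 − 4 = -0.9
F=3: d̂ = -3 + 3.5·3 = 7.5; e = 7.8 − 7.5 = 0.3
F=5: d̂ = -3 + 3.5·5 = 14.5; e = 15.9 − 14.5 = 1.4
F=8: d̂ = -3 + 3.5·8 = 25; e = 23.8 − 25 = -1.2
F=10: d̂ = -3 + 3.5·10 = 32; e = 32.9 − 32 = 0.9
F=11: d̂ = -3 + 3.5·11 = 35.5; e = 35 − 35.5 = -0.5
Signs: − + + − + −
Runs: −×1, +×2, −×1, +×1, −×1 → 5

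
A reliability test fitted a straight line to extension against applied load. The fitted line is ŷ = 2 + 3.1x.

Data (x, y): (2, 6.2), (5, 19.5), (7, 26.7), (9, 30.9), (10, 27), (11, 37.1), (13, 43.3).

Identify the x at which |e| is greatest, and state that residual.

x=2: ŷ = 2 + 3.1·2 = 8.2; e = 6.2 − 8.2 = -2
x=5: ŷ = 2 + 3.1·5 = 17.5; e = 19.5 − 17.5 = 2
x=7: ŷ = 2 + 3.1·7 = 23.7; e = 26.7 − 23.7 = 3
x=9: ŷ = 2 + 3.1·9 = 29.9; e = 30.9 − 29.9 = 1
x=10: ŷ = 2 + 3.1·10 = 33; e = 27 − 33 = -6
x=11: ŷ = 2 + 3.1·11 = 36.1; e = 37.1 − 36.1 = 1
x=13: ŷ = 2 + 3.1·13 = 42.3; e = 43.3 − 42.3 = 1
Largest |e| is 6 at x = 10, residual -6.

x = 10, e = -6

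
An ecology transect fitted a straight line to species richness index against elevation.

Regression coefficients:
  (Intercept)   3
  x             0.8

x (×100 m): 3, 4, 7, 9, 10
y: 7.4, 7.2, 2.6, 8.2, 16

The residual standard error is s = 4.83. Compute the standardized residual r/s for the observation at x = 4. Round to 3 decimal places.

ŷ = 3 + 0.8·4 = 6.2
r = 7.2 − 6.2 = 1
r/s = 1 / 4.83 = 0.207

0.207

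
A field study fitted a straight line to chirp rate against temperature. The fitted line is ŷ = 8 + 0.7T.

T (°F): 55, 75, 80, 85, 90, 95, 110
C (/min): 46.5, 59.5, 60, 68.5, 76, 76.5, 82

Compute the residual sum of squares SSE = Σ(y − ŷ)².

SSE = 56

T=55: ŷ = 8 + 0.7·55 = 46.5; r = 46.5 − 46.5 = 0
T=75: ŷ = 8 + 0.7·75 = 60.5; r = 59.5 − 60.5 = -1
T=80: ŷ = 8 + 0.7·80 = 64; r = 60 − 64 = -4
T=85: ŷ = 8 + 0.7·85 = 67.5; r = 68.5 − 67.5 = 1
T=90: ŷ = 8 + 0.7·90 = 71; r = 76 − 71 = 5
T=95: ŷ = 8 + 0.7·95 = 74.5; r = 76.5 − 74.5 = 2
T=110: ŷ = 8 + 0.7·110 = 85; r = 82 − 85 = -3
SSE = 0 + 1 + 16 + 1 + 25 + 4 + 9 = 56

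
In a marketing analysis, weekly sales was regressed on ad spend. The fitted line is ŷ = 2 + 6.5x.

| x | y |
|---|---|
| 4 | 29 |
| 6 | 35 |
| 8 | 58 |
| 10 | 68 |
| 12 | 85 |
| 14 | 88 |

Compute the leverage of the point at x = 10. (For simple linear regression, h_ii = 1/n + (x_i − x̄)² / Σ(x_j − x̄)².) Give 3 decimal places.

x̄ = (4 + 6 + 8 + 10 + 12 + 14)/6 = 9
Σ(x − x̄)² = 25 + 9 + 1 + 1 + 9 + 25 = 70
h = 1/6 + (1)²/70 = 0.166667 + 0.0142857 = 0.181

h = 0.181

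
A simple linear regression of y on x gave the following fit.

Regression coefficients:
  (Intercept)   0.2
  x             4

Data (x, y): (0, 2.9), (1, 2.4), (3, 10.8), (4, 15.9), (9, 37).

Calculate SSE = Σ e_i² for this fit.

x=0: ŷ = 0.2 + 4·0 = 0.2; e = 2.9 − 0.2 = 2.7
x=1: ŷ = 0.2 + 4·1 = 4.2; e = 2.4 − 4.2 = -1.8
x=3: ŷ = 0.2 + 4·3 = 12.2; e = 10.8 − 12.2 = -1.4
x=4: ŷ = 0.2 + 4·4 = 16.2; e = 15.9 − 16.2 = -0.3
x=9: ŷ = 0.2 + 4·9 = 36.2; e = 37 − 36.2 = 0.8
SSE = 7.29 + 3.24 + 1.96 + 0.09 + 0.64 = 13.22

SSE = 13.22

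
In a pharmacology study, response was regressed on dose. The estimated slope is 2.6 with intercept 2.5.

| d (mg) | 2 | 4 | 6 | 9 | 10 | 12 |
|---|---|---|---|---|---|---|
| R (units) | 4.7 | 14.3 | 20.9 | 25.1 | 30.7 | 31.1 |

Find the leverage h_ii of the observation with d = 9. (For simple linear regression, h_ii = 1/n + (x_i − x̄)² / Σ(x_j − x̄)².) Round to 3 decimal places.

h = 0.213

d̄ = (2 + 4 + 6 + 9 + 10 + 12)/6 = 7.16667
Σ(d − d̄)² = 26.6944 + 10.0278 + 1.36111 + 3.36111 + 8.02778 + 23.3611 = 72.8333
h = 1/6 + (1.83333)²/72.8333 = 0.166667 + 0.046148 = 0.213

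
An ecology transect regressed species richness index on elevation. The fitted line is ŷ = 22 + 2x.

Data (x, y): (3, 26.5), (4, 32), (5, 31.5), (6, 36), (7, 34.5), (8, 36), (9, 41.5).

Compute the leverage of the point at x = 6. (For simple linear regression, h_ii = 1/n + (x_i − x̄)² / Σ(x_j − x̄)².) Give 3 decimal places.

x̄ = (3 + 4 + 5 + 6 + 7 + 8 + 9)/7 = 6
Σ(x − x̄)² = 9 + 4 + 1 + 0 + 1 + 4 + 9 = 28
h = 1/7 + (0)²/28 = 0.142857 + 0 = 0.143

h = 0.143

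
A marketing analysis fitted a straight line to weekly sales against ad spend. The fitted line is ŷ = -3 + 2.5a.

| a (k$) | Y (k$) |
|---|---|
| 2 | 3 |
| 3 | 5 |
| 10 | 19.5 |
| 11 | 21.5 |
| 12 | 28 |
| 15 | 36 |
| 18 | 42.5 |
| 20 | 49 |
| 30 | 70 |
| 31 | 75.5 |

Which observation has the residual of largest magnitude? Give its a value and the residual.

a=2: ŷ = -3 + 2.5·2 = 2; r = 3 − 2 = 1
a=3: ŷ = -3 + 2.5·3 = 4.5; r = 5 − 4.5 = 0.5
a=10: ŷ = -3 + 2.5·10 = 22; r = 19.5 − 22 = -2.5
a=11: ŷ = -3 + 2.5·11 = 24.5; r = 21.5 − 24.5 = -3
a=12: ŷ = -3 + 2.5·12 = 27; r = 28 − 27 = 1
a=15: ŷ = -3 + 2.5·15 = 34.5; r = 36 − 34.5 = 1.5
a=18: ŷ = -3 + 2.5·18 = 42; r = 42.5 − 42 = 0.5
a=20: ŷ = -3 + 2.5·20 = 47; r = 49 − 47 = 2
a=30: ŷ = -3 + 2.5·30 = 72; r = 70 − 72 = -2
a=31: ŷ = -3 + 2.5·31 = 74.5; r = 75.5 − 74.5 = 1
Largest |r| is 3 at a = 11, residual -3.

a = 11, r = -3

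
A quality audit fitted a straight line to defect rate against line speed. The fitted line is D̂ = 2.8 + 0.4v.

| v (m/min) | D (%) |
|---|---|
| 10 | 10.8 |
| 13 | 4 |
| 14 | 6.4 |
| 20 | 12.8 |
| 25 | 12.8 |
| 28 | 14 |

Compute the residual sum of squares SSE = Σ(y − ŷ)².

v=10: D̂ = 2.8 + 0.4·10 = 6.8; r = 10.8 − 6.8 = 4
v=13: D̂ = 2.8 + 0.4·13 = 8; r = 4 − 8 = -4
v=14: D̂ = 2.8 + 0.4·14 = 8.4; r = 6.4 − 8.4 = -2
v=20: D̂ = 2.8 + 0.4·20 = 10.8; r = 12.8 − 10.8 = 2
v=25: D̂ = 2.8 + 0.4·25 = 12.8; r = 12.8 − 12.8 = 0
v=28: D̂ = 2.8 + 0.4·28 = 14; r = 14 − 14 = 0
SSE = 16 + 16 + 4 + 4 + 0 + 0 = 40

SSE = 40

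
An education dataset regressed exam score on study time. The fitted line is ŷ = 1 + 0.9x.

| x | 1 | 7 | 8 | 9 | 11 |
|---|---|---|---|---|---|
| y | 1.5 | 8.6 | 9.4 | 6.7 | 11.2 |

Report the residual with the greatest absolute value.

r = -2.4

x=1: ŷ = 1 + 0.9·1 = 1.9; r = 1.5 − 1.9 = -0.4
x=7: ŷ = 1 + 0.9·7 = 7.3; r = 8.6 − 7.3 = 1.3
x=8: ŷ = 1 + 0.9·8 = 8.2; r = 9.4 − 8.2 = 1.2
x=9: ŷ = 1 + 0.9·9 = 9.1; r = 6.7 − 9.1 = -2.4
x=11: ŷ = 1 + 0.9·11 = 10.9; r = 11.2 − 10.9 = 0.3
Largest |r| is 2.4 at x = 9, residual -2.4.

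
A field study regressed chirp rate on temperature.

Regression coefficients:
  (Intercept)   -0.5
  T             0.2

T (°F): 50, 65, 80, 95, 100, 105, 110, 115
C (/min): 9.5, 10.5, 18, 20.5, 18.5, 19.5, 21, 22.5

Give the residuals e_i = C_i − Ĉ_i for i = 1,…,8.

0, -2, 2.5, 2, -1, -1, -0.5, 0

T=50: Ĉ = -0.5 + 0.2·50 = 9.5; e = 9.5 − 9.5 = 0
T=65: Ĉ = -0.5 + 0.2·65 = 12.5; e = 10.5 − 12.5 = -2
T=80: Ĉ = -0.5 + 0.2·80 = 15.5; e = 18 − 15.5 = 2.5
T=95: Ĉ = -0.5 + 0.2·95 = 18.5; e = 20.5 − 18.5 = 2
T=100: Ĉ = -0.5 + 0.2·100 = 19.5; e = 18.5 − 19.5 = -1
T=105: Ĉ = -0.5 + 0.2·105 = 20.5; e = 19.5 − 20.5 = -1
T=110: Ĉ = -0.5 + 0.2·110 = 21.5; e = 21 − 21.5 = -0.5
T=115: Ĉ = -0.5 + 0.2·115 = 22.5; e = 22.5 − 22.5 = 0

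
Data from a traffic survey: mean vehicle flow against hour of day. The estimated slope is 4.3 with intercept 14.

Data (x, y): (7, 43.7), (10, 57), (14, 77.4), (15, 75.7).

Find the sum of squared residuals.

x=7: ŷ = 14 + 4.3·7 = 44.1; e = 43.7 − 44.1 = -0.4
x=10: ŷ = 14 + 4.3·10 = 57; e = 57 − 57 = 0
x=14: ŷ = 14 + 4.3·14 = 74.2; e = 77.4 − 74.2 = 3.2
x=15: ŷ = 14 + 4.3·15 = 78.5; e = 75.7 − 78.5 = -2.8
SSE = 0.16 + 0 + 10.24 + 7.84 = 18.24

SSE = 18.24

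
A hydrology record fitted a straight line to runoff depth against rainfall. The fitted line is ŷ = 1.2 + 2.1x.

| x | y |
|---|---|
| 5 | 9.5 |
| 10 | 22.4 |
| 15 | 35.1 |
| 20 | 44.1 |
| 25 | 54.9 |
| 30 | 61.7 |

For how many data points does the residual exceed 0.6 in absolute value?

5

x=5: ŷ = 1.2 + 2.1·5 = 11.7; r = 9.5 − 11.7 = -2.2
x=10: ŷ = 1.2 + 2.1·10 = 22.2; r = 22.4 − 22.2 = 0.2
x=15: ŷ = 1.2 + 2.1·15 = 32.7; r = 35.1 − 32.7 = 2.4
x=20: ŷ = 1.2 + 2.1·20 = 43.2; r = 44.1 − 43.2 = 0.9
x=25: ŷ = 1.2 + 2.1·25 = 53.7; r = 54.9 − 53.7 = 1.2
x=30: ŷ = 1.2 + 2.1·30 = 64.2; r = 61.7 − 64.2 = -2.5
|r| > 0.6: x=5 (|r|=2.2), x=15 (|r|=2.4), x=20 (|r|=0.9), x=25 (|r|=1.2), x=30 (|r|=2.5) → 5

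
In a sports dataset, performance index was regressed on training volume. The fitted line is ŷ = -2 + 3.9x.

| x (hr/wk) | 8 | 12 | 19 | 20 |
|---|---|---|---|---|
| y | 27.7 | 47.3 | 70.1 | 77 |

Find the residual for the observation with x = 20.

r = 1

ŷ = -2 + 3.9·20 = 76
r = 77 − 76 = 1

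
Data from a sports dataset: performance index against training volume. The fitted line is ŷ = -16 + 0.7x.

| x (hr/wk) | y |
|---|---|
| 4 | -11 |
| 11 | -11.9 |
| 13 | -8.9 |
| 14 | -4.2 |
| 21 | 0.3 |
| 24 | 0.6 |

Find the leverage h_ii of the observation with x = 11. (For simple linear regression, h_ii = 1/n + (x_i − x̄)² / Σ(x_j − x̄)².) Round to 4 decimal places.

x̄ = (4 + 11 + 13 + 14 + 21 + 24)/6 = 14.5
Σ(x − x̄)² = 110.25 + 12.25 + 2.25 + 0.25 + 42.25 + 90.25 = 257.5
h = 1/6 + (-3.5)²/257.5 = 0.166667 + 0.0475728 = 0.2142

h = 0.2142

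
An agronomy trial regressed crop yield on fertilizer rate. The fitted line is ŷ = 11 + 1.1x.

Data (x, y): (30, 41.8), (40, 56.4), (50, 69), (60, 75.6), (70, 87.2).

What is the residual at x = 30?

ŷ = 11 + 1.1·30 = 44
e = 41.8 − 44 = -2.2

e = -2.2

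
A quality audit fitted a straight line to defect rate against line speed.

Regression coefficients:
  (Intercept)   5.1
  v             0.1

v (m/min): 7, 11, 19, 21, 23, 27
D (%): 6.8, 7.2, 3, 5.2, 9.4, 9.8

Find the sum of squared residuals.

SSE = 30

v=7: ŷ = 5.1 + 0.1·7 = 5.8; r = 6.8 − 5.8 = 1
v=11: ŷ = 5.1 + 0.1·11 = 6.2; r = 7.2 − 6.2 = 1
v=19: ŷ = 5.1 + 0.1·19 = 7; r = 3 − 7 = -4
v=21: ŷ = 5.1 + 0.1·21 = 7.2; r = 5.2 − 7.2 = -2
v=23: ŷ = 5.1 + 0.1·23 = 7.4; r = 9.4 − 7.4 = 2
v=27: ŷ = 5.1 + 0.1·27 = 7.8; r = 9.8 − 7.8 = 2
SSE = 1 + 1 + 16 + 4 + 4 + 4 = 30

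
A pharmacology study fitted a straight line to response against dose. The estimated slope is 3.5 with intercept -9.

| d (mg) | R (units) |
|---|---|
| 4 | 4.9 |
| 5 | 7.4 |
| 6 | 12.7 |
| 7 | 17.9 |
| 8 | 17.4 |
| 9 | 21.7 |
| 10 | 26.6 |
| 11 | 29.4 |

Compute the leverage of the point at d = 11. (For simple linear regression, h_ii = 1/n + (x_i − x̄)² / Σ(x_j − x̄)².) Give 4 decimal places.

d̄ = (4 + 5 + 6 + 7 + 8 + 9 + 10 + 11)/8 = 7.5
Σ(d − d̄)² = 12.25 + 6.25 + 2.25 + 0.25 + 0.25 + 2.25 + 6.25 + 12.25 = 42
h = 1/8 + (3.5)²/42 = 0.125 + 0.291667 = 0.4167

h = 0.4167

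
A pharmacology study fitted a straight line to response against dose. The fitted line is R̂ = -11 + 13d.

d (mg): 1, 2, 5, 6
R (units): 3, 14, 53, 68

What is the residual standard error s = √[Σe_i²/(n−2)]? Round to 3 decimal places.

d=1: R̂ = -11 + 13·1 = 2; e = 3 − 2 = 1
d=2: R̂ = -11 + 13·2 = 15; e = 14 − 15 = -1
d=5: R̂ = -11 + 13·5 = 54; e = 53 − 54 = -1
d=6: R̂ = -11 + 13·6 = 67; e = 68 − 67 = 1
SSE = 1 + 1 + 1 + 1 = 4
s = √(4/2) = √2 ≈ 1.414

s = 1.414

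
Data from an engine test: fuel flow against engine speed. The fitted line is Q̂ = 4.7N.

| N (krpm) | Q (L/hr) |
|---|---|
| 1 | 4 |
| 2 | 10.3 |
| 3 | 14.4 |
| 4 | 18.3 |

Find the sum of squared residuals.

N=1: Q̂ = 4.7·1 = 4.7; r = 4 − 4.7 = -0.7
N=2: Q̂ = 4.7·2 = 9.4; r = 10.3 − 9.4 = 0.9
N=3: Q̂ = 4.7·3 = 14.1; r = 14.4 − 14.1 = 0.3
N=4: Q̂ = 4.7·4 = 18.8; r = 18.3 − 18.8 = -0.5
SSE = 0.49 + 0.81 + 0.09 + 0.25 = 1.64

SSE = 1.64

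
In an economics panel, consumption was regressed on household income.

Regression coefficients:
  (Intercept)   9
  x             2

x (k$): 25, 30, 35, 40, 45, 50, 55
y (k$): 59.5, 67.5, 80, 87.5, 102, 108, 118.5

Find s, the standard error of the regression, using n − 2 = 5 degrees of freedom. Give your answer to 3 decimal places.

x=25: ŷ = 9 + 2·25 = 59; r = 59.5 − 59 = 0.5
x=30: ŷ = 9 + 2·30 = 69; r = 67.5 − 69 = -1.5
x=35: ŷ = 9 + 2·35 = 79; r = 80 − 79 = 1
x=40: ŷ = 9 + 2·40 = 89; r = 87.5 − 89 = -1.5
x=45: ŷ = 9 + 2·45 = 99; r = 102 − 99 = 3
x=50: ŷ = 9 + 2·50 = 109; r = 108 − 109 = -1
x=55: ŷ = 9 + 2·55 = 119; r = 118.5 − 119 = -0.5
SSE = 0.25 + 2.25 + 1 + 2.25 + 9 + 1 + 0.25 = 16
s = √(16/5) = √3.2 ≈ 1.789

s = 1.789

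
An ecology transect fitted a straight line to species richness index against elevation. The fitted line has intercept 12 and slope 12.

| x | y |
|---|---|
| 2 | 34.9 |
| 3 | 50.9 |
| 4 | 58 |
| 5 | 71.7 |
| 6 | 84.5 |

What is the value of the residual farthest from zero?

x=2: ŷ = 12 + 12·2 = 36; e = 34.9 − 36 = -1.1
x=3: ŷ = 12 + 12·3 = 48; e = 50.9 − 48 = 2.9
x=4: ŷ = 12 + 12·4 = 60; e = 58 − 60 = -2
x=5: ŷ = 12 + 12·5 = 72; e = 71.7 − 72 = -0.3
x=6: ŷ = 12 + 12·6 = 84; e = 84.5 − 84 = 0.5
Largest |e| is 2.9 at x = 3, residual 2.9.

e = 2.9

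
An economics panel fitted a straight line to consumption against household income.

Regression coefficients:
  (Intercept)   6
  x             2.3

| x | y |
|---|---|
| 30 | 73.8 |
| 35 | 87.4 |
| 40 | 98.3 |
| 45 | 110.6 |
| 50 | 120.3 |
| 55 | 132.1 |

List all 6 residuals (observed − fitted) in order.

-1.2, 0.9, 0.3, 1.1, -0.7, -0.4

x=30: ŷ = 6 + 2.3·30 = 75; r = 73.8 − 75 = -1.2
x=35: ŷ = 6 + 2.3·35 = 86.5; r = 87.4 − 86.5 = 0.9
x=40: ŷ = 6 + 2.3·40 = 98; r = 98.3 − 98 = 0.3
x=45: ŷ = 6 + 2.3·45 = 109.5; r = 110.6 − 109.5 = 1.1
x=50: ŷ = 6 + 2.3·50 = 121; r = 120.3 − 121 = -0.7
x=55: ŷ = 6 + 2.3·55 = 132.5; r = 132.1 − 132.5 = -0.4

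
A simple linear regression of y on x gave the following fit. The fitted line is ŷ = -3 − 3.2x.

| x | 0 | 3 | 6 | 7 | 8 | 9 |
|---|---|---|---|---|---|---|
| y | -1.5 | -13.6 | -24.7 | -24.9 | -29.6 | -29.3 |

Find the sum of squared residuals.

x=0: ŷ = -3 − 3.2·0 = -3; e = -1.5 − (-3) = 1.5
x=3: ŷ = -3 − 3.2·3 = -12.6; e = -13.6 − (-12.6) = -1
x=6: ŷ = -3 − 3.2·6 = -22.2; e = -24.7 − (-22.2) = -2.5
x=7: ŷ = -3 − 3.2·7 = -25.4; e = -24.9 − (-25.4) = 0.5
x=8: ŷ = -3 − 3.2·8 = -28.6; e = -29.6 − (-28.6) = -1
x=9: ŷ = -3 − 3.2·9 = -31.8; e = -29.3 − (-31.8) = 2.5
SSE = 2.25 + 1 + 6.25 + 0.25 + 1 + 6.25 = 17

SSE = 17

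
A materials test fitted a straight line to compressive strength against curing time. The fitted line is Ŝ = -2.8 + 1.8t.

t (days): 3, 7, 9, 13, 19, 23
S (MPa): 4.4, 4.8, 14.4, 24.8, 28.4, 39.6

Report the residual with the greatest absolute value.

t=3: Ŝ = -2.8 + 1.8·3 = 2.6; e = 4.4 − 2.6 = 1.8
t=7: Ŝ = -2.8 + 1.8·7 = 9.8; e = 4.8 − 9.8 = -5
t=9: Ŝ = -2.8 + 1.8·9 = 13.4; e = 14.4 − 13.4 = 1
t=13: Ŝ = -2.8 + 1.8·13 = 20.6; e = 24.8 − 20.6 = 4.2
t=19: Ŝ = -2.8 + 1.8·19 = 31.4; e = 28.4 − 31.4 = -3
t=23: Ŝ = -2.8 + 1.8·23 = 38.6; e = 39.6 − 38.6 = 1
Largest |e| is 5 at t = 7, residual -5.

e = -5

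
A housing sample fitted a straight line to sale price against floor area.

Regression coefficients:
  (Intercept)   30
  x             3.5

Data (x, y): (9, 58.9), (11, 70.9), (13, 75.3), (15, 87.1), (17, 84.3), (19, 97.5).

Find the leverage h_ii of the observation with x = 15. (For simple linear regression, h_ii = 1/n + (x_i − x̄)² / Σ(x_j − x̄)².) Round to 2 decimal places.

h = 0.18

x̄ = (9 + 11 + 13 + 15 + 17 + 19)/6 = 14
Σ(x − x̄)² = 25 + 9 + 1 + 1 + 9 + 25 = 70
h = 1/6 + (1)²/70 = 0.166667 + 0.0142857 = 0.18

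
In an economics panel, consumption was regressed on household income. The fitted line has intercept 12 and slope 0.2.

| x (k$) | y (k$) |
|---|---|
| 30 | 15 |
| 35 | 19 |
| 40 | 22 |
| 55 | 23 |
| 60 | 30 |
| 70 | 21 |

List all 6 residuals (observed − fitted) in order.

-3, 0, 2, 0, 6, -5

x=30: ŷ = 12 + 0.2·30 = 18; e = 15 − 18 = -3
x=35: ŷ = 12 + 0.2·35 = 19; e = 19 − 19 = 0
x=40: ŷ = 12 + 0.2·40 = 20; e = 22 − 20 = 2
x=55: ŷ = 12 + 0.2·55 = 23; e = 23 − 23 = 0
x=60: ŷ = 12 + 0.2·60 = 24; e = 30 − 24 = 6
x=70: ŷ = 12 + 0.2·70 = 26; e = 21 − 26 = -5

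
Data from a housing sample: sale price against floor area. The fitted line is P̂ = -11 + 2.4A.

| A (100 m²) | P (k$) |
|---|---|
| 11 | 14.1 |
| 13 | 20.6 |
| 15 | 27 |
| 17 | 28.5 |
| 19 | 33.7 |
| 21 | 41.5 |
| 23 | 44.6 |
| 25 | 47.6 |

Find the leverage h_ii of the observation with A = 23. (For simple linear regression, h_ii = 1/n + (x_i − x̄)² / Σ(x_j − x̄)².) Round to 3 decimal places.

Ā = (11 + 13 + 15 + 17 + 19 + 21 + 23 + 25)/8 = 18
Σ(A − Ā)² = 49 + 25 + 9 + 1 + 1 + 9 + 25 + 49 = 168
h = 1/8 + (5)²/168 = 0.125 + 0.14881 = 0.274

h = 0.274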